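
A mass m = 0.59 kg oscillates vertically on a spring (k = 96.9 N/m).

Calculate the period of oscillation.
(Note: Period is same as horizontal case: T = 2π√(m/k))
T = 2π√(m/k) = 2π√(0.59/96.9) = 0.4903 s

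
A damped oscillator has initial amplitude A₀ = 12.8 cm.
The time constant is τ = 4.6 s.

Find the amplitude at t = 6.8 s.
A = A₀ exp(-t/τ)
A = A₀ exp(−t/τ) = 12.8×exp(−6.8/4.6) = 2.919 cm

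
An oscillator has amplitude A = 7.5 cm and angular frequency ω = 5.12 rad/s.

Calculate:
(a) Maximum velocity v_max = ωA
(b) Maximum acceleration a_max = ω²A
v_max = ωA = 5.12×0.075 = 0.384 m/s
a_max = ω²A = 5.12²×0.075 = 1.966 m/s²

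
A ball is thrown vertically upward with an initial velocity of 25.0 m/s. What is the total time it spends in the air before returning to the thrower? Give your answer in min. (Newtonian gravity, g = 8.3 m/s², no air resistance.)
t_total = 2v₀/g (with unit conversion) = 0.1004 min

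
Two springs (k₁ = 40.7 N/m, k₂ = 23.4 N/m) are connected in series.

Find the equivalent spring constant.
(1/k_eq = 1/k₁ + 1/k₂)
1/k_eq = 1/40.7 + 1/23.4 = 0.067305; k_eq = 14.86 N/m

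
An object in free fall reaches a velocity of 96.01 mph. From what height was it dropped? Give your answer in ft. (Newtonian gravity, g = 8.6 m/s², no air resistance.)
h = v²/(2g) (with unit conversion) = 351.4 ft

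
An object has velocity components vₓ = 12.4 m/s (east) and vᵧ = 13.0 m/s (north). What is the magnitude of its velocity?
|v| = √(vₓ² + vᵧ²) = √(12.4² + 13.0²) = √(322.76) = 17.97 m/s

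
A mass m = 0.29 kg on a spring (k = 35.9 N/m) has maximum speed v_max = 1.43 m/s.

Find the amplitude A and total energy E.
½mv²_max = ½kA² → A = v_max√(m/k) = 1.43×√(0.29/35.9) = 0.1285 m = 12.85 cm
E = ½mv²_max = ½×0.29×1.43² = 0.2965 J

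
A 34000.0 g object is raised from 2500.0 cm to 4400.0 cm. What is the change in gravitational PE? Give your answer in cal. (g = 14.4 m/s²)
ΔPE = mg(h₂ − h₁) = 34 kg × 14.4 m/s² × (44 − 25) m = 9302 J = 2223.0 cal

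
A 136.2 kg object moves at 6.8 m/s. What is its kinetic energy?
KE = ½mv² = ½×136.2×6.8² = 3148.944 J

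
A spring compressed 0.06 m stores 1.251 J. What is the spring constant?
PE = ½kx² → k = 2PE/x² = 2×1.251/0.06² = 695.0 N/m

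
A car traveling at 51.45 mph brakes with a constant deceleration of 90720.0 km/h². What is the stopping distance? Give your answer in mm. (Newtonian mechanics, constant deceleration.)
d = v₀² / (2a) (with unit conversion) = 37790.0 mm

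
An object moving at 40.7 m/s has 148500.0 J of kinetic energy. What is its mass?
KE = ½mv² → m = 2KE/v² = 2×148500.0/40.7² = 179.3 kg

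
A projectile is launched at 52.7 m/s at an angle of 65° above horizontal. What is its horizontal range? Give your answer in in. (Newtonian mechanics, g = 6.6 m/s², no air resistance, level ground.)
R = v₀² sin(2θ) / g (with unit conversion) = 12690.0 in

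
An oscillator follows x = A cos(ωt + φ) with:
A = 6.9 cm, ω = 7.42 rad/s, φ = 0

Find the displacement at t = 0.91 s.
x = A cos(ωt + φ) = 6.9×cos(7.42×0.91 + 0) = 6.155 cm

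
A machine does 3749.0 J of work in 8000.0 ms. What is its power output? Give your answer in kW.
P = W/t = 3749 J / 8 s = 468.6 W = 0.4686 kW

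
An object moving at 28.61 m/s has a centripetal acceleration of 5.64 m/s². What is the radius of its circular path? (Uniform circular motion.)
r = v²/a_c = 28.61²/5.64 = 145.13 m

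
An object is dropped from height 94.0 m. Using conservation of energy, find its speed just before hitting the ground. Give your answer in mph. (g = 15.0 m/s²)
mgh = ½mv² → v = √(2gh) = √(2×15.0×94) = 53.1 m/s = 118.8 mph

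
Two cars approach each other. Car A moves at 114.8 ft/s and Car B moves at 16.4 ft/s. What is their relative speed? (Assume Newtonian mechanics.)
v_rel = v_A + v_B = 114.8 + 16.4 = 131.2 ft/s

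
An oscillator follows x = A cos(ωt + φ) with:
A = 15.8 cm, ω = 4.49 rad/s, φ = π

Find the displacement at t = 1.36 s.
x = A cos(ωt + φ) = 15.8×cos(4.49×1.36 + π) = -15.55 cm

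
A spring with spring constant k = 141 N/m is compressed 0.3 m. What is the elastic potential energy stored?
PE = ½kx² = ½×141×0.3² = 6.345 J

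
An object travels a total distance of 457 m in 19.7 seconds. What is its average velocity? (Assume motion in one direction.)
v_avg = Δd / Δt = 457 / 19.7 = 23.2 m/s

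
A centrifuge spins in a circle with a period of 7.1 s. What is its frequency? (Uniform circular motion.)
f = 1/T = 1/7.1 = 0.1408 Hz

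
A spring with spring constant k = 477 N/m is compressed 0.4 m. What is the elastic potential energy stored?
PE = ½kx² = ½×477×0.4² = 38.16 J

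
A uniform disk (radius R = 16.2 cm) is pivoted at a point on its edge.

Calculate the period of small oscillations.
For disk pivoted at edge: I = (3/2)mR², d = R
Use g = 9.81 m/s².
I/m = (3/2)R² = 0.03937 m²; d = R = 0.162 m
T = 2π√((3/2)R²/(gR)) = 2π√(3R/(2g)) = 0.9889 s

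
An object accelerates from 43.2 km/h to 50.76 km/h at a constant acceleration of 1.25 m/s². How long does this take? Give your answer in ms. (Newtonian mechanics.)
t = (v - v₀)/a (with unit conversion) = 1680.0 ms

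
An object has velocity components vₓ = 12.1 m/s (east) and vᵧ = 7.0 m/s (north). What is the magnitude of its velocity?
|v| = √(vₓ² + vᵧ²) = √(12.1² + 7.0²) = √(195.41) = 13.98 m/s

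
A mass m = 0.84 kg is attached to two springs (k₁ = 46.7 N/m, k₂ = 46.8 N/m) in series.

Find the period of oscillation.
k_eq = k₁k₂/(k₁+k₂) = 23.37 N/m
T = 2π√(m/k_eq) = 2π√(0.84/23.37) = 1.191 s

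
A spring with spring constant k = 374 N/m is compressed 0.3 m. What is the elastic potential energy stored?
PE = ½kx² = ½×374×0.3² = 16.83 J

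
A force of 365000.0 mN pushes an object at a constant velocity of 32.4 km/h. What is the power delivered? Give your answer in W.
P = Fv = 365 N × 9 m/s = 3285 W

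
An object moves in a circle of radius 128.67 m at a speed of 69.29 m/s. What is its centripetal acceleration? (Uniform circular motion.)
a_c = v²/r = 69.29²/128.67 = 4801.1/128.67 = 37.31 m/s²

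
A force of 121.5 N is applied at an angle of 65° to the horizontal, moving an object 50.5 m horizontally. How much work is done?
W = Fd cosθ = 121.5×50.5×cos(65°) = 2593.1 J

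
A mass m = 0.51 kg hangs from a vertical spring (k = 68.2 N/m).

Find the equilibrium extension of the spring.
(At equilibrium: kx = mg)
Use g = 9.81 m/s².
x_eq = mg/k = 0.51×9.81/68.2 = 0.07336 m = 7.336 cm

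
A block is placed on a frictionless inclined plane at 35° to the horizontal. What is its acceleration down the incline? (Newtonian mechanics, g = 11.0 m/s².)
a = g sin(θ) = 11.0 × sin(35°) = 11.0 × 0.5736 = 6.31 m/s²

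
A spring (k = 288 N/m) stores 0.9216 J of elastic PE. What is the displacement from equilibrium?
PE = ½kx² → x = √(2PE/k) = √(2×0.9216/288) = 0.08 m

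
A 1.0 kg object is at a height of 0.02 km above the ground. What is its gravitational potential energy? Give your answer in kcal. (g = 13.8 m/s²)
PE = mgh = 1 kg × 13.8 m/s² × 20 m = 276 J = 0.06597 kcal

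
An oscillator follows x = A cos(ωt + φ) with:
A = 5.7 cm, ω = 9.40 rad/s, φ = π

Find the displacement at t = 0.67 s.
x = A cos(ωt + φ) = 5.7×cos(9.4×0.67 + π) = -5.699 cm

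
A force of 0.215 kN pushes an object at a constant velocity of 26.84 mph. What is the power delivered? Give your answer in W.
P = Fv = 215 N × 12 m/s = 2580 W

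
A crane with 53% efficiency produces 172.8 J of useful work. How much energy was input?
W_in = W_out/η = 172.8/0.53 = 326.04 J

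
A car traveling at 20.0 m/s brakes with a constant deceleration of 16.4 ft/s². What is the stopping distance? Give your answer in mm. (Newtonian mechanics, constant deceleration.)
d = v₀² / (2a) (with unit conversion) = 40010.0 mm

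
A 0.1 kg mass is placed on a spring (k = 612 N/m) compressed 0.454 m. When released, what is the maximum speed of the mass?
½kx² = ½mv² → v = x√(k/m) = 0.454×√(612/0.1) = 35.52 m/s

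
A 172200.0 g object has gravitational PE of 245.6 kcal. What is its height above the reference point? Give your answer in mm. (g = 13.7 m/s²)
PE = mgh → h = PE/(mg) = 1.028e+06 J / (172.2 kg × 13.7 m/s²) = 435.6 m = 435600.0 mm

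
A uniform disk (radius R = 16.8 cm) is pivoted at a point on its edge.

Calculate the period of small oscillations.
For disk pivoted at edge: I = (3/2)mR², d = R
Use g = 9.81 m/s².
I/m = (3/2)R² = 0.04234 m²; d = R = 0.168 m
T = 2π√((3/2)R²/(gR)) = 2π√(3R/(2g)) = 1.007 s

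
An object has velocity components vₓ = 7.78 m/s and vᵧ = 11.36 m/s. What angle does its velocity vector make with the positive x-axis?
θ = arctan(vᵧ/vₓ) = arctan(11.36/7.78) = 55.59°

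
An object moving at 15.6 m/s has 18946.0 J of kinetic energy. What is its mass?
KE = ½mv² → m = 2KE/v² = 2×18946.0/15.6² = 155.7 kg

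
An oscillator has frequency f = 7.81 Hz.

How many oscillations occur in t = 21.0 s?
n = f×t = 7.81×21.0 = 164 oscillations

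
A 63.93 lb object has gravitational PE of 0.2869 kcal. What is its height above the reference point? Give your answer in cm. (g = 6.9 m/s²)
PE = mgh → h = PE/(mg) = 1200 J / (29 kg × 6.9 m/s²) = 5.999 m = 599.9 cm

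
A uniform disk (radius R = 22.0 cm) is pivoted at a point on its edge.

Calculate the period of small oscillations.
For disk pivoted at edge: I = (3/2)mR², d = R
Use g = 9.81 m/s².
I/m = (3/2)R² = 0.0726 m²; d = R = 0.22 m
T = 2π√((3/2)R²/(gR)) = 2π√(3R/(2g)) = 1.152 s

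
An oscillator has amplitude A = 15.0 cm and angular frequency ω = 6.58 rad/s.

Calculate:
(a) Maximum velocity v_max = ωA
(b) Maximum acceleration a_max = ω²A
v_max = ωA = 6.58×0.15 = 0.987 m/s
a_max = ω²A = 6.58²×0.15 = 6.494 m/s²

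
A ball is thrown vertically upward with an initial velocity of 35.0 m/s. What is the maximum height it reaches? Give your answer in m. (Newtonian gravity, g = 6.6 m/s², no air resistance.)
h_max = v₀²/(2g) = 92.8 m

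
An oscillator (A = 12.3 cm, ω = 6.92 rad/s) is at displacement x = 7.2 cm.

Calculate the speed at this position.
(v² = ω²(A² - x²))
v = ω√(A² − x²) = 6.92×√(0.123² − 0.072²) = 0.6901 m/s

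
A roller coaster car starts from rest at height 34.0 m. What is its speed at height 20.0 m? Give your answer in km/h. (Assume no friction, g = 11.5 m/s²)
mgh₁ = ½mv₂² + mgh₂ → v₂ = √(2g(h₁−h₂)) = √(2×11.5×(34−20)) = 17.94 m/s = 64.6 km/h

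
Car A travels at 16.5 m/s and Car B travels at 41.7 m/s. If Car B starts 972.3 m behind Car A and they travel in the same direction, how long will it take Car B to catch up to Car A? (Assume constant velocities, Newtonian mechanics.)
Relative speed: v_rel = 41.7 - 16.5 = 25.2 m/s
Time to catch: t = d₀/v_rel = 972.3/25.2 = 38.58 s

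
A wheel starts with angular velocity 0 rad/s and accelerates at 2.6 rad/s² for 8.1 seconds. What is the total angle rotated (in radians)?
θ = ω₀t + ½αt² = 0×8.1 + ½×2.6×8.1² = 85.29 rad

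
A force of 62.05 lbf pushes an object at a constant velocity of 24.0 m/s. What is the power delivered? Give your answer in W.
P = Fv = 276 N × 24 m/s = 6624 W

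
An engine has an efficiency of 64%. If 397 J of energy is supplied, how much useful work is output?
W_out = η × W_in = 0.64 × 397 = 254.08 J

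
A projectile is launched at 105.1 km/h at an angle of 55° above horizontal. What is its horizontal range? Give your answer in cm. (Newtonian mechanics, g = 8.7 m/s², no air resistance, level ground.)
R = v₀² sin(2θ) / g (with unit conversion) = 9206.0 cm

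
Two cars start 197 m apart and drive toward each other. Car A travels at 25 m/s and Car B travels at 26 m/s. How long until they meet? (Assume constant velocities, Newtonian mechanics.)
Combined speed: v_combined = 25 + 26 = 51 m/s
Time to meet: t = d/51 = 197/51 = 3.86 s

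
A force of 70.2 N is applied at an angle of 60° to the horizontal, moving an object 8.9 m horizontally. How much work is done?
W = Fd cosθ = 70.2×8.9×cos(60°) = 312.39 J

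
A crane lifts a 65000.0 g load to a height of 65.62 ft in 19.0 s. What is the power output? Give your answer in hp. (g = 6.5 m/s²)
W = mgh = 65×6.5×20 = 8450 J
P = W/t = 8450/19 = 444.8 W = 0.5964 hp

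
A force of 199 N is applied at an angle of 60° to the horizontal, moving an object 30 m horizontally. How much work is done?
W = Fd cosθ = 199×30×cos(60°) = 2985.0 J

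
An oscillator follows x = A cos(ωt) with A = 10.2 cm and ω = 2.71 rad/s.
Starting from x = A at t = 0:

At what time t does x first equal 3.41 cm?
cos(ωt) = x/A = 3.41/10.2 = 0.3343
ωt = arccos(0.3343) = 1.23 rad
t = 1.23/2.71 = 0.4538 s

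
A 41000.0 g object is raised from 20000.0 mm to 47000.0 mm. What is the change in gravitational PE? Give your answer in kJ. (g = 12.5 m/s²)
ΔPE = mg(h₂ − h₁) = 41 kg × 12.5 m/s² × (47 − 20) m = 1.384e+04 J = 13.84 kJ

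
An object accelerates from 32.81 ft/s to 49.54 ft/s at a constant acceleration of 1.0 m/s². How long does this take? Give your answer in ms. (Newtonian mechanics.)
t = (v - v₀)/a (with unit conversion) = 5099.0 ms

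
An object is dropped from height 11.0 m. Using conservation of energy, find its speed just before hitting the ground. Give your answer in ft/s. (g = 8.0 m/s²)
mgh = ½mv² → v = √(2gh) = √(2×8.0×11) = 13.27 m/s = 43.53 ft/s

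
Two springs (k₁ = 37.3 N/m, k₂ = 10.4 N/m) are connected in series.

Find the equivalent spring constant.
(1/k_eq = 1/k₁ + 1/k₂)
1/k_eq = 1/37.3 + 1/10.4 = 0.12296; k_eq = 8.132 N/m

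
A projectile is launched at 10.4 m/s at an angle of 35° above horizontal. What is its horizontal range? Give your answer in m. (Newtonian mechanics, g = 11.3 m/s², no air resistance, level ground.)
R = v₀² sin(2θ) / g = 8.994 m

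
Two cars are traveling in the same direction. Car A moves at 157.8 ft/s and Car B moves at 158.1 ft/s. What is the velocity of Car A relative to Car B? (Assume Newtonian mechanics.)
v_rel = v_A - v_B = 157.8 - 158.1 = -0.3 ft/s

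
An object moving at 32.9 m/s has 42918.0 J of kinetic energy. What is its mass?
KE = ½mv² → m = 2KE/v² = 2×42918.0/32.9² = 79.3 kg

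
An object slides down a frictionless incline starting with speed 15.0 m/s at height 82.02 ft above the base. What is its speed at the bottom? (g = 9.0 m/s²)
½mv₀² + mgh = ½mv² → v = √(v₀² + 2gh) = √(15² + 2×9.0×25) = 25.98 m/s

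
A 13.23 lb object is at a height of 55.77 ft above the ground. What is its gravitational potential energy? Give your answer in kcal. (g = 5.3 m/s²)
PE = mgh = 6.001 kg × 5.3 m/s² × 17 m = 540.7 J = 0.1292 kcal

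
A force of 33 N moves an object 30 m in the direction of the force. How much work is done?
W = Fd = 33×30 = 990.0 J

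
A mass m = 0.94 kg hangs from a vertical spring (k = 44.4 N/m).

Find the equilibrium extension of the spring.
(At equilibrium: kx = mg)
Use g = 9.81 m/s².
x_eq = mg/k = 0.94×9.81/44.4 = 0.2077 m = 20.77 cm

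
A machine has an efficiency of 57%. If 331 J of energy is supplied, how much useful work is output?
W_out = η × W_in = 0.57 × 331 = 188.67 J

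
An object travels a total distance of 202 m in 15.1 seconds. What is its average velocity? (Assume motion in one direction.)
v_avg = Δd / Δt = 202 / 15.1 = 13.38 m/s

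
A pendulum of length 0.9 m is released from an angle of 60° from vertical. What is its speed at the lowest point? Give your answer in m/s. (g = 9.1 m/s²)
h = L(1 − cosθ) = 0.9×(1 − cos60°) = 0.45 m
v = √(2gh) = √(2×9.1×0.45) = 2.862 m/s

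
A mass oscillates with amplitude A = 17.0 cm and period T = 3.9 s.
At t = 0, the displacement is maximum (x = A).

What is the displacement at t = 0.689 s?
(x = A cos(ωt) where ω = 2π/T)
ω = 2π/T = 2π/3.9 = 1.611 rad/s
x = A cos(ωt) = 17.0×cos(1.611×0.689) = 7.559 cm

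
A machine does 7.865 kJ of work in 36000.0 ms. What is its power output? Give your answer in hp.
P = W/t = 7865 J / 36 s = 218.5 W = 0.293 hp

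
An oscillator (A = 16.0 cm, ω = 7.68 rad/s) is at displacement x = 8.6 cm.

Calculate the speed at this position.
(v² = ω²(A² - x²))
v = ω√(A² − x²) = 7.68×√(0.16² − 0.086²) = 1.036 m/s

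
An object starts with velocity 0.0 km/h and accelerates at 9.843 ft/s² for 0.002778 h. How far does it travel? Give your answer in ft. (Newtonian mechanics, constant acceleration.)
d = v₀t + ½at² (with unit conversion) = 492.2 ft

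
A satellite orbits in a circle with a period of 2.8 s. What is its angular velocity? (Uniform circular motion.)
ω = 2π/T = 2π/2.8 = 2.244 rad/s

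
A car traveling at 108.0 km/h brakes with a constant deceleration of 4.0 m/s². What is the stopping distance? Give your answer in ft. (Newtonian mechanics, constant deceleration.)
d = v₀² / (2a) (with unit conversion) = 369.1 ft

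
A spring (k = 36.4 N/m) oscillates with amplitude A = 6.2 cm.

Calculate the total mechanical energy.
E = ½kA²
E = ½kA² = ½×36.4×(0.062)² = 0.06996 J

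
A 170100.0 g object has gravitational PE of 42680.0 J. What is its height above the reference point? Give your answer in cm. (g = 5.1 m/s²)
PE = mgh → h = PE/(mg) = 4.268e+04 J / (170.1 kg × 5.1 m/s²) = 49.2 m = 4920.0 cm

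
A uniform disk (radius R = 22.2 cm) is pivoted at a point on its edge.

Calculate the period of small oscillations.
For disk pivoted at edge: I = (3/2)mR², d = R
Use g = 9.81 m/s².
I/m = (3/2)R² = 0.07393 m²; d = R = 0.222 m
T = 2π√((3/2)R²/(gR)) = 2π√(3R/(2g)) = 1.158 s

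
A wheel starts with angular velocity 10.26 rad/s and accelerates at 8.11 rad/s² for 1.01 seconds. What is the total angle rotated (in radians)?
θ = ω₀t + ½αt² = 10.26×1.01 + ½×8.11×1.01² = 14.5 rad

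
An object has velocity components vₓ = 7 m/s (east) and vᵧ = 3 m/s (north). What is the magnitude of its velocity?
|v| = √(vₓ² + vᵧ²) = √(7² + 3²) = √(58) = 7.62 m/s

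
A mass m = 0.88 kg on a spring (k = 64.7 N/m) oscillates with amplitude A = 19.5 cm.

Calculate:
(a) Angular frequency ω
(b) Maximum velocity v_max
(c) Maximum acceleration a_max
ω = √(k/m) = √(64.7/0.88) = 8.575 rad/s
v_max = ωA = 8.575×0.195 = 1.672 m/s
a_max = ω²A = 8.575²×0.195 = 14.34 m/s²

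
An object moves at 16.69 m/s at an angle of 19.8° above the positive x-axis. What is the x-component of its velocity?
vₓ = v cos(θ) = 16.69 × cos(19.8°) = 15.7 m/s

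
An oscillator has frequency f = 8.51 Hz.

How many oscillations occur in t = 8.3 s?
n = f×t = 8.51×8.3 = 70.63 oscillations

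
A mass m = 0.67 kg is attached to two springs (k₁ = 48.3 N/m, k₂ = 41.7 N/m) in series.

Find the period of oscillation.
k_eq = k₁k₂/(k₁+k₂) = 22.38 N/m
T = 2π√(m/k_eq) = 2π√(0.67/22.38) = 1.087 s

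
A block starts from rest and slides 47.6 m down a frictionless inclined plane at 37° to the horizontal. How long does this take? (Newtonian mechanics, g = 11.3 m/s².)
a = g sin(θ) = 11.3 × sin(37°) = 6.8 m/s²
t = √(2d/a) = √(2 × 47.6 / 6.8) = 3.74 s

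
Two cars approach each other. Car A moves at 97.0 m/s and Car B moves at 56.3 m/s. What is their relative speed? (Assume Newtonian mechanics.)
v_rel = v_A + v_B = 97.0 + 56.3 = 153.3 m/s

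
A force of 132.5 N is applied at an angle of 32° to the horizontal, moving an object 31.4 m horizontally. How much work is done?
W = Fd cosθ = 132.5×31.4×cos(32°) = 3528.3 J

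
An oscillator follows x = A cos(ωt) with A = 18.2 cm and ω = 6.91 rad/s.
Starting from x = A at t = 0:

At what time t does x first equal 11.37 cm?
cos(ωt) = x/A = 11.37/18.2 = 0.6247
ωt = arccos(0.6247) = 0.896 rad
t = 0.896/6.91 = 0.1297 s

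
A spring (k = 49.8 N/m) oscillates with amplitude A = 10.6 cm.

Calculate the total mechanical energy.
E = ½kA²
E = ½kA² = ½×49.8×(0.106)² = 0.2798 J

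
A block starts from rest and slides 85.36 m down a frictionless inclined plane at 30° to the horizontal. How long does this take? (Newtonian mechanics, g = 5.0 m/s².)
a = g sin(θ) = 5.0 × sin(30°) = 2.5 m/s²
t = √(2d/a) = √(2 × 85.36 / 2.5) = 8.26 s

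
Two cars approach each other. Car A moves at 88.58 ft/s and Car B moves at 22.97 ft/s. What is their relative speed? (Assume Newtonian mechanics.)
v_rel = v_A + v_B = 88.58 + 22.97 = 111.5 ft/s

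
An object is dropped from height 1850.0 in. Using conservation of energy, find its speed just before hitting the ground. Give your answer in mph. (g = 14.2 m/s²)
mgh = ½mv² → v = √(2gh) = √(2×14.2×46.99) = 36.53 m/s = 81.72 mph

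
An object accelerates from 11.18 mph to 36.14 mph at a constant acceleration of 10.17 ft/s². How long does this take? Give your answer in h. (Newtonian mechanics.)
t = (v - v₀)/a (with unit conversion) = 0.0009999 h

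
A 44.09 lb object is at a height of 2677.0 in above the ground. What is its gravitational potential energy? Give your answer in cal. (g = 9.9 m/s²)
PE = mgh = 20 kg × 9.9 m/s² × 68 m = 1.346e+04 J = 3218.0 cal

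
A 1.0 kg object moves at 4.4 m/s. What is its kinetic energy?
KE = ½mv² = ½×1.0×4.4² = 9.68 J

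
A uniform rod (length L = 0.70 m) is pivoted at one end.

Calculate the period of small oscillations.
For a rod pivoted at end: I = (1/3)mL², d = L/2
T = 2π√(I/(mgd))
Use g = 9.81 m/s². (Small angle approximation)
I/m = (1/3)L² = 0.1633 m²; d = L/2 = 0.35 m
T = 2π√(I/(mgd)) = 2π√(0.1633/(9.81×0.35)) = 1.37 s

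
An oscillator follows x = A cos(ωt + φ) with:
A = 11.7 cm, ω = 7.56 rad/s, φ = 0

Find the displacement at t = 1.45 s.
x = A cos(ωt + φ) = 11.7×cos(7.56×1.45 + 0) = -0.3927 cm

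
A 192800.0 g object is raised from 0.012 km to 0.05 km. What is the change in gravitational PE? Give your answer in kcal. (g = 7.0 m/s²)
ΔPE = mg(h₂ − h₁) = 192.8 kg × 7.0 m/s² × (50 − 12) m = 5.128e+04 J = 12.26 kcal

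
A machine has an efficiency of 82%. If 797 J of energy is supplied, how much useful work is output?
W_out = η × W_in = 0.82 × 797 = 653.54 J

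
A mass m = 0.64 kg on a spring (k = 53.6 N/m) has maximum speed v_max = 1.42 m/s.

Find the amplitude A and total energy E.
½mv²_max = ½kA² → A = v_max√(m/k) = 1.42×√(0.64/53.6) = 0.1552 m = 15.52 cm
E = ½mv²_max = ½×0.64×1.42² = 0.6452 J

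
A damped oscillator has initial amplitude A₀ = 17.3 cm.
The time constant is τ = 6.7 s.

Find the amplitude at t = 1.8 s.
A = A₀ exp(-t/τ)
A = A₀ exp(−t/τ) = 17.3×exp(−1.8/6.7) = 13.22 cm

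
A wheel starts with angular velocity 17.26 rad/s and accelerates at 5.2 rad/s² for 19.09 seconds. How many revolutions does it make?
θ = ω₀t + ½αt² = 17.26×19.09 + ½×5.2×19.09² = 1277.01 rad
Revolutions = θ/(2π) = 1277.01/(2π) = 203.24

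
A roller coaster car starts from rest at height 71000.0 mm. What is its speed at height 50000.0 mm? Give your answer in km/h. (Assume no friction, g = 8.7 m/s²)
mgh₁ = ½mv₂² + mgh₂ → v₂ = √(2g(h₁−h₂)) = √(2×8.7×(71−50)) = 19.12 m/s = 68.82 km/h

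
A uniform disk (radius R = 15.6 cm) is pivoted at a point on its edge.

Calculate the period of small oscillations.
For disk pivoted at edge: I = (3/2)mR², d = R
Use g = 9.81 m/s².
I/m = (3/2)R² = 0.0365 m²; d = R = 0.156 m
T = 2π√((3/2)R²/(gR)) = 2π√(3R/(2g)) = 0.9704 s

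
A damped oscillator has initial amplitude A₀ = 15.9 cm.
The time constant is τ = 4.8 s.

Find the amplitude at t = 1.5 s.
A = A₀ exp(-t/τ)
A = A₀ exp(−t/τ) = 15.9×exp(−1.5/4.8) = 11.63 cm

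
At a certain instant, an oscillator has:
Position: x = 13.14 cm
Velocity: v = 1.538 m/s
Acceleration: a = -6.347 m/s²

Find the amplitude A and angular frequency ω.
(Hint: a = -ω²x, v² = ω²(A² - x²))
a = −ω²x → ω = √(|a|/x) = √(6.347/0.1314) = 6.95 rad/s
v² = ω²(A² − x²) → A = √(x² + v²/ω²) = √(0.1314² + 1.538²/6.95²) = 0.2574 m = 25.74 cm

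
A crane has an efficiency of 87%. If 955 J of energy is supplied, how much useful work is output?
W_out = η × W_in = 0.87 × 955 = 830.85 J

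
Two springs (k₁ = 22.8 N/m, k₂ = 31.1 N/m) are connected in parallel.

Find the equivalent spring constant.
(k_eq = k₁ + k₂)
k_eq = k₁ + k₂ = 22.8 + 31.1 = 53.9 N/m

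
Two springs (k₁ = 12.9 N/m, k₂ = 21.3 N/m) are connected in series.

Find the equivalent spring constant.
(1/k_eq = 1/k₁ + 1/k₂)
1/k_eq = 1/12.9 + 1/21.3 = 0.12447; k_eq = 8.034 N/m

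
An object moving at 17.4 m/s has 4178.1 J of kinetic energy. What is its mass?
KE = ½mv² → m = 2KE/v² = 2×4178.1/17.4² = 27.6 kg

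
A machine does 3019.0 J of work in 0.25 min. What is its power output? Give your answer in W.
P = W/t = 3019 J / 15 s = 201.3 W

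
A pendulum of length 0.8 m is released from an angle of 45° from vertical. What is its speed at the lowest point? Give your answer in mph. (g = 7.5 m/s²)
h = L(1 − cosθ) = 0.8×(1 − cos45°) = 0.2343 m
v = √(2gh) = √(2×7.5×0.2343) = 1.875 m/s = 4.194 mph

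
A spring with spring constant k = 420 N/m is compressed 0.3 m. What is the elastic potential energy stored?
PE = ½kx² = ½×420×0.3² = 18.9 J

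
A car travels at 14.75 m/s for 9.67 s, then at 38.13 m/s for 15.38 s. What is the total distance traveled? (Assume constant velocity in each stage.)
d₁ = v₁t₁ = 14.75 × 9.67 = 142.632 m
d₂ = v₂t₂ = 38.13 × 15.38 = 586.439 m
d_total = 142.632 + 586.439 = 729.07 m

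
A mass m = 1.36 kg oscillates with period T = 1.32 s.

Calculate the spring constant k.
T = 2π√(m/k) → k = m(2π/T)² = 1.36×(2π/1.32)² = 30.81 N/m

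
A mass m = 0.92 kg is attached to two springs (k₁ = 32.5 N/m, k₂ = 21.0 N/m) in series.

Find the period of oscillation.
k_eq = k₁k₂/(k₁+k₂) = 12.76 N/m
T = 2π√(m/k_eq) = 2π√(0.92/12.76) = 1.687 s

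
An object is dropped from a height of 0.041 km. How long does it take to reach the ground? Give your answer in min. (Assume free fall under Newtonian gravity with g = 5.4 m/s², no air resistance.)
t = √(2h/g) (with unit conversion) = 0.06495 min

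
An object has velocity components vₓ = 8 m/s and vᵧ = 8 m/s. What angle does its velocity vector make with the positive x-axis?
θ = arctan(vᵧ/vₓ) = arctan(8/8) = 45.0°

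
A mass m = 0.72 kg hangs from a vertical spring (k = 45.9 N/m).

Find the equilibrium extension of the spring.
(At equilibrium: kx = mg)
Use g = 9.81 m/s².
x_eq = mg/k = 0.72×9.81/45.9 = 0.1539 m = 15.39 cm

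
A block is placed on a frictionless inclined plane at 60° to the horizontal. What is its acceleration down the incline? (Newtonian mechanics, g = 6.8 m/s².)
a = g sin(θ) = 6.8 × sin(60°) = 6.8 × 0.866 = 5.89 m/s²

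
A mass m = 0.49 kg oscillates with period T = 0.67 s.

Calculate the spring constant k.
T = 2π√(m/k) → k = m(2π/T)² = 0.49×(2π/0.67)² = 43.09 N/m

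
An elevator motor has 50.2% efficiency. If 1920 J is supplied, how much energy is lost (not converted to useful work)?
W_out = η × W_in = 0.502×1920 = 963.84 J
W_lost = W_in − W_out = 1920 − 963.84 = 956.16 J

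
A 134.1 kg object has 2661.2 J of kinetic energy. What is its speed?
KE = ½mv² → v = √(2KE/m) = √(2×2661.2/134.1) = 6.3 m/s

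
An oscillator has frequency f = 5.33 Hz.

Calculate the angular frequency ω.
ω = 2πf = 2π×5.33 = 33.49 rad/s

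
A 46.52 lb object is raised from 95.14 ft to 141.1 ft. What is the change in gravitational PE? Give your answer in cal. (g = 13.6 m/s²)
ΔPE = mg(h₂ − h₁) = 21.1 kg × 13.6 m/s² × (43.01 − 29) m = 4020 J = 960.8 cal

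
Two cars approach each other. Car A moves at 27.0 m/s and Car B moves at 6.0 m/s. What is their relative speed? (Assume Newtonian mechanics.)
v_rel = v_A + v_B = 27.0 + 6.0 = 33.0 m/s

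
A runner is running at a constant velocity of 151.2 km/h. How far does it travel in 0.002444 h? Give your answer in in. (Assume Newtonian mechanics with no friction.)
d = vt (with unit conversion) = 14550.0 in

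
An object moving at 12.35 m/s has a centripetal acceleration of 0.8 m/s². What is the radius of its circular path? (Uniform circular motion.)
r = v²/a_c = 12.35²/0.8 = 190.65 m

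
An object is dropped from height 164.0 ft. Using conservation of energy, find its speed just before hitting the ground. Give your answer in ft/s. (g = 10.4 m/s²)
mgh = ½mv² → v = √(2gh) = √(2×10.4×49.99) = 32.24 m/s = 105.8 ft/s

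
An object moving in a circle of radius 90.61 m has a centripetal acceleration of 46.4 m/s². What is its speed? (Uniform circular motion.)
v = √(a_c × r) = √(46.4 × 90.61) = 64.84 m/s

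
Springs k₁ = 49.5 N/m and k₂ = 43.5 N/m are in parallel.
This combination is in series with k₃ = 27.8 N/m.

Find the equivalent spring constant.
k₁₂ = k₁ + k₂ = 93 N/m (parallel)
1/k_eq = 1/k₁₂ + 1/k₃ → k_eq = 21.4 N/m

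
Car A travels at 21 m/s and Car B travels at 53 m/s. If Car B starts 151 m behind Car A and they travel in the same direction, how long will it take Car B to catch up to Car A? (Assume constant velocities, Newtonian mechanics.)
Relative speed: v_rel = 53 - 21 = 32 m/s
Time to catch: t = d₀/v_rel = 151/32 = 4.72 s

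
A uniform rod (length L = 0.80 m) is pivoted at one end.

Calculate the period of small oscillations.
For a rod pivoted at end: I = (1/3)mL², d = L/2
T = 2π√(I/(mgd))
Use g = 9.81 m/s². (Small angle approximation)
I/m = (1/3)L² = 0.2133 m²; d = L/2 = 0.4 m
T = 2π√(I/(mgd)) = 2π√(0.2133/(9.81×0.4)) = 1.465 s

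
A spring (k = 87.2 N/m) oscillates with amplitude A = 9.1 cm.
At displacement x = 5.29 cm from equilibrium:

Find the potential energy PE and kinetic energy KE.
E_total = ½kA² = ½×87.2×(0.091)² = 0.3611 J
PE = ½kx² = ½×87.2×(0.0529)² = 0.122 J
KE = E_total − PE = 0.239 J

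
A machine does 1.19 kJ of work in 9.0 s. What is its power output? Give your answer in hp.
P = W/t = 1190 J / 9 s = 132.2 W = 0.1773 hp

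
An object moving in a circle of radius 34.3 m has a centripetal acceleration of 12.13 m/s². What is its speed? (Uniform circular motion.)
v = √(a_c × r) = √(12.13 × 34.3) = 20.4 m/s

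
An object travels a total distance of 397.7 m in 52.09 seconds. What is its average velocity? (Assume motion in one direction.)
v_avg = Δd / Δt = 397.7 / 52.09 = 7.63 m/s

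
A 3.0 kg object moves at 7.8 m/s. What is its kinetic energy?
KE = ½mv² = ½×3.0×7.8² = 91.26 J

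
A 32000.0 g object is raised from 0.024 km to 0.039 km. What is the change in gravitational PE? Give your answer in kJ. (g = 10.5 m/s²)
ΔPE = mg(h₂ − h₁) = 32 kg × 10.5 m/s² × (39 − 24) m = 5040 J = 5.04 kJ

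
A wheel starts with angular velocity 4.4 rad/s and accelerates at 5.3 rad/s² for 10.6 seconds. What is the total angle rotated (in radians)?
θ = ω₀t + ½αt² = 4.4×10.6 + ½×5.3×10.6² = 344.39 rad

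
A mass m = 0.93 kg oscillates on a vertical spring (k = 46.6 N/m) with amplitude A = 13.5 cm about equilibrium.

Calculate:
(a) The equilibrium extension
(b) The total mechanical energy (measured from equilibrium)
x_eq = mg/k = 0.93×9.81/46.6 = 0.1958 m = 19.58 cm
E = ½kA² = ½×46.6×(0.135)² = 0.4246 J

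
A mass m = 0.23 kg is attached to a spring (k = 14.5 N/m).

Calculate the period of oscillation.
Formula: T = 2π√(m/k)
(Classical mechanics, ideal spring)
T = 2π√(m/k) = 2π√(0.23/14.5) = 0.7913 s; f = 1/T = 1.264 Hz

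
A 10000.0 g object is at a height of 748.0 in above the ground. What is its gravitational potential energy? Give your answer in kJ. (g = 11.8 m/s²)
PE = mgh = 10 kg × 11.8 m/s² × 19 m = 2242 J = 2.242 kJ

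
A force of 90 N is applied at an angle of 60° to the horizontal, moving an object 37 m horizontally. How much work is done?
W = Fd cosθ = 90×37×cos(60°) = 1665.0 J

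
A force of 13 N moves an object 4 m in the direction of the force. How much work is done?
W = Fd = 13×4 = 52.0 J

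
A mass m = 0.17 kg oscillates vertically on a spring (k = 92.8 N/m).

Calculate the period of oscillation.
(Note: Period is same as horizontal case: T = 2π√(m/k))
T = 2π√(m/k) = 2π√(0.17/92.8) = 0.2689 s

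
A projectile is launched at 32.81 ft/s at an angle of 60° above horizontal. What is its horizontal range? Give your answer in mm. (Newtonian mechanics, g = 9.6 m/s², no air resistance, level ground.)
R = v₀² sin(2θ) / g (with unit conversion) = 9022.0 mm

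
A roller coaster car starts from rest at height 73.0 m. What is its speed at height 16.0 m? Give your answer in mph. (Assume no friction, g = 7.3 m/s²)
mgh₁ = ½mv₂² + mgh₂ → v₂ = √(2g(h₁−h₂)) = √(2×7.3×(73−16)) = 28.85 m/s = 64.53 mph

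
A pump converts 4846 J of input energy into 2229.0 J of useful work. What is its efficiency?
η = W_out/W_in = 2229.0/4846 = 0.46 = 46.0%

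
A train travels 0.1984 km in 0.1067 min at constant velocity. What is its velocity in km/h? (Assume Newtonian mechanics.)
v = d/t (with unit conversion) = 111.6 km/h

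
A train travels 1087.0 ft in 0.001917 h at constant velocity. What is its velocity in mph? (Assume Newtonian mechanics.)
v = d/t (with unit conversion) = 107.4 mph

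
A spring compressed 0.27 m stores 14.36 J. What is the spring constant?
PE = ½kx² → k = 2PE/x² = 2×14.36/0.27² = 394.0 N/m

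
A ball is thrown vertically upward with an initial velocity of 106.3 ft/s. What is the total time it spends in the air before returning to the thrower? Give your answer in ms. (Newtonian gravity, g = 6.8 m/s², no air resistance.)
t_total = 2v₀/g (with unit conversion) = 9529.0 ms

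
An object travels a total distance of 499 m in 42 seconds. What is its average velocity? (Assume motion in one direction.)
v_avg = Δd / Δt = 499 / 42 = 11.88 m/s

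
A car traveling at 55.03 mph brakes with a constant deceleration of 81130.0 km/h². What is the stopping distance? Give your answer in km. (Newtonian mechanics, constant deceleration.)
d = v₀² / (2a) (with unit conversion) = 0.04834 km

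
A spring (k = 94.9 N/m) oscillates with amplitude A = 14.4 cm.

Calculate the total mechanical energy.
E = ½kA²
E = ½kA² = ½×94.9×(0.144)² = 0.9839 J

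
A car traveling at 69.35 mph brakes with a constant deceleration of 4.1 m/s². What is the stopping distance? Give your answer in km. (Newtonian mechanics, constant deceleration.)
d = v₀² / (2a) (with unit conversion) = 0.1172 km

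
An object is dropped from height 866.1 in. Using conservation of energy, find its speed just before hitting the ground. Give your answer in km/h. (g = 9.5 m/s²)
mgh = ½mv² → v = √(2gh) = √(2×9.5×22) = 20.44 m/s = 73.6 km/h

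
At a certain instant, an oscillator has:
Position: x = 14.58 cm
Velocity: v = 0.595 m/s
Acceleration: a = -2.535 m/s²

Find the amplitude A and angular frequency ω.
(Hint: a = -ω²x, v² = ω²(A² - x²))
a = −ω²x → ω = √(|a|/x) = √(2.535/0.1458) = 4.17 rad/s
v² = ω²(A² − x²) → A = √(x² + v²/ω²) = √(0.1458² + 0.595²/4.17²) = 0.204 m = 20.4 cm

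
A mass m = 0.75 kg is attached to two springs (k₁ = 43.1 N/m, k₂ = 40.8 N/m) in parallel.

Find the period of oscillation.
k_eq = k₁+k₂ = 83.9 N/m
T = 2π√(m/k_eq) = 2π√(0.75/83.9) = 0.5941 s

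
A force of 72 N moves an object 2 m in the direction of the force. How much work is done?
W = Fd = 72×2 = 144.0 J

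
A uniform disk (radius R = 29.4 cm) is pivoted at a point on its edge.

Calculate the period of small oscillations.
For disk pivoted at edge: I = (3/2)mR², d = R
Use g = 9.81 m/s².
I/m = (3/2)R² = 0.1297 m²; d = R = 0.294 m
T = 2π√((3/2)R²/(gR)) = 2π√(3R/(2g)) = 1.332 s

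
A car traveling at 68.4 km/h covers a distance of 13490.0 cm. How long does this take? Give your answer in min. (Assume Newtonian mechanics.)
t = d/v (with unit conversion) = 0.1183 min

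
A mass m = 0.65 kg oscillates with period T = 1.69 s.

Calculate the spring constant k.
T = 2π√(m/k) → k = m(2π/T)² = 0.65×(2π/1.69)² = 8.985 N/m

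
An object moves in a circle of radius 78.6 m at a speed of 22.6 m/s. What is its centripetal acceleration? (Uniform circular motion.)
a_c = v²/r = 22.6²/78.6 = 510.76/78.6 = 6.5 m/s²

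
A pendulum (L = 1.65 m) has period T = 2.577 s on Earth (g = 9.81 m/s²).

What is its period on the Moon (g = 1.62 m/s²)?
T = 2π√(L/g), so T_moon/T_earth = √(g_earth/g_moon)
T_moon = 2π√(1.65/1.62) = 6.341 s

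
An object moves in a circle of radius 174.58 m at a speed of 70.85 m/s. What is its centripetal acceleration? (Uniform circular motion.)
a_c = v²/r = 70.85²/174.58 = 5019.72/174.58 = 28.75 m/s²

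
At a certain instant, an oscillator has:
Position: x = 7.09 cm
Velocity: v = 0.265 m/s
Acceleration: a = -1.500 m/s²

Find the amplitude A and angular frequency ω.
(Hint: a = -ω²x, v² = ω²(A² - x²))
a = −ω²x → ω = √(|a|/x) = √(1.5/0.0709) = 4.6 rad/s
v² = ω²(A² − x²) → A = √(x² + v²/ω²) = √(0.0709² + 0.265²/4.6²) = 0.09136 m = 9.136 cm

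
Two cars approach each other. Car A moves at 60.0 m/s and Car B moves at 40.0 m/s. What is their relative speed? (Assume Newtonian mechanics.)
v_rel = v_A + v_B = 60.0 + 40.0 = 100.0 m/s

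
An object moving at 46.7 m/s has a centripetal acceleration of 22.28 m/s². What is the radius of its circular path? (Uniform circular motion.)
r = v²/a_c = 46.7²/22.28 = 97.89 m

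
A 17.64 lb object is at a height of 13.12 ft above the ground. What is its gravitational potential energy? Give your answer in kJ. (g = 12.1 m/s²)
PE = mgh = 8.001 kg × 12.1 m/s² × 3.999 m = 387.2 J = 0.3872 kJ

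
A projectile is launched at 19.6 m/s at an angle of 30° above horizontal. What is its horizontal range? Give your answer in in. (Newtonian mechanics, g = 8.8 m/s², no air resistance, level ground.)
R = v₀² sin(2θ) / g (with unit conversion) = 1488.0 in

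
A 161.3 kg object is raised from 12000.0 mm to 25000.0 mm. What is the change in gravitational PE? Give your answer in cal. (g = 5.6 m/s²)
ΔPE = mg(h₂ − h₁) = 161.3 kg × 5.6 m/s² × (25 − 12) m = 1.174e+04 J = 2807.0 cal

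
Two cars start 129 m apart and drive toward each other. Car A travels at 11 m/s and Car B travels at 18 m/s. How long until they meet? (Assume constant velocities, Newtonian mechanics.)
Combined speed: v_combined = 11 + 18 = 29 m/s
Time to meet: t = d/29 = 129/29 = 4.45 s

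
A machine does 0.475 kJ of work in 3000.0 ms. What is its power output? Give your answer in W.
P = W/t = 475 J / 3 s = 158.3 W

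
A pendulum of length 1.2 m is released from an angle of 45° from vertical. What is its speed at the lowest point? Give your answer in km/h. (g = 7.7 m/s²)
h = L(1 − cosθ) = 1.2×(1 − cos45°) = 0.3515 m
v = √(2gh) = √(2×7.7×0.3515) = 2.327 m/s = 8.375 km/h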